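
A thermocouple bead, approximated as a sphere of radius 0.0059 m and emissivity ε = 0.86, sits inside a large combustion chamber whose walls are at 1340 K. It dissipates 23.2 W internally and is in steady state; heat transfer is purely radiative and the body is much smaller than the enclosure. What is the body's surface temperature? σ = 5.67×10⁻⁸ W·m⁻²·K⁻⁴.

T ≈ 1440 K

For a small grey body in a large enclosure, net radiated power = εσA(T⁴ − T_w⁴).
Steady state: P = εσA(T⁴ − T_w⁴) with A = 4πr² = 4.374×10⁻⁴ m².
T⁴ = P/(εσA) + T_w⁴ = 23.2/(0.86·5.67×10⁻⁸·4.374×10⁻⁴) + (1340)⁴
    = 1.088×10¹² + 3.224×10¹² = 4.312×10¹² K⁴.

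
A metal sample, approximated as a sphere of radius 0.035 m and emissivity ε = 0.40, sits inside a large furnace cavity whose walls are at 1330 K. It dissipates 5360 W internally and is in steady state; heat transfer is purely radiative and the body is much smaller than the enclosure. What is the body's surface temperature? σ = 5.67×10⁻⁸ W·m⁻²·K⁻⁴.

For a small grey body in a large enclosure, net radiated power = εσA(T⁴ − T_w⁴).
Steady state: P = εσA(T⁴ − T_w⁴) with A = 4πr² = 0.01539 m².
T⁴ = P/(εσA) + T_w⁴ = 5360/(0.40·5.67×10⁻⁸·0.01539) + (1330)⁴
    = 1.535×10¹³ + 3.129×10¹² = 1.848×10¹³ K⁴.

T ≈ 2070 K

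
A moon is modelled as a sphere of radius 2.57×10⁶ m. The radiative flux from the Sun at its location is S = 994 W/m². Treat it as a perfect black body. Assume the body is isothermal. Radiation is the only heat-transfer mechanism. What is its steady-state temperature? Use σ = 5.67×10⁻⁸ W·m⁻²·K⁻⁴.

At equilibrium, absorbed power = emitted power.
Absorbing cross-section = πr² = 2.075×10¹³ m²; emitting surface = 4πr² = 8.300×10¹³ m² (ratio 4).
S·A_cross = εσ·A_surf·T⁴  ⇒  T⁴ = S/(4σ).
T⁴ = 1.00·994/(4·5.67×10⁻⁸) = 4.383×10⁹ K⁴.
T = (4.383×10⁹)^(1/4).

T ≈ 257 K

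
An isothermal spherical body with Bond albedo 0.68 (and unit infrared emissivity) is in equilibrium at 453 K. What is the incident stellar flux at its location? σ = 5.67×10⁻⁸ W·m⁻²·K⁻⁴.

(1−a)S·πr² = σ·4πr²·T⁴ ⇒ S = 4σT⁴/(1−a).
S = 4·5.67×10⁻⁸·4.211×10¹⁰/0.320.

S ≈ 29800 W/m²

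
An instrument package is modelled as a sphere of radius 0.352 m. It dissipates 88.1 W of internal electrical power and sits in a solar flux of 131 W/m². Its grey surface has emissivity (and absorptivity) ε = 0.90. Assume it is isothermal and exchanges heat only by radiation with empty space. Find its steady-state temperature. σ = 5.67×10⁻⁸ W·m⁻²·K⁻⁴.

T ≈ 203 K

At steady state, absorbed solar power + internal power = radiated power.
Absorbed: α·S·A_cross = 0.90·131·0.3893 = 45.89 W (cross-section πr²).
Total input = 45.89 + 88.1 = 134.0 W.
Radiated: εσ·A_surf·T⁴ with A_surf = 4πr² = 1.557 m².
T⁴ = 134.0/(0.90·5.67×10⁻⁸·1.557) = 1.686×10⁹ K⁴.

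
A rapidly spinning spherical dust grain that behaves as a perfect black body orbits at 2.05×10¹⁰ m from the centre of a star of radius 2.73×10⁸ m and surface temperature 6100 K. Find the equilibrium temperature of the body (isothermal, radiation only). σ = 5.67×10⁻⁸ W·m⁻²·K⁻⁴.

The star's surface emits σT_*⁴; at distance d the flux is S = σT_*⁴(R_*/d)².
S = 5.67×10⁻⁸·(6100)⁴·(2.73×10⁸/2.05×10¹⁰)² = 13920 W/m².
For an isothermal sphere T⁴ = (1−a)S/(4σ) = 6.139×10¹⁰ K⁴.

T ≈ 498 K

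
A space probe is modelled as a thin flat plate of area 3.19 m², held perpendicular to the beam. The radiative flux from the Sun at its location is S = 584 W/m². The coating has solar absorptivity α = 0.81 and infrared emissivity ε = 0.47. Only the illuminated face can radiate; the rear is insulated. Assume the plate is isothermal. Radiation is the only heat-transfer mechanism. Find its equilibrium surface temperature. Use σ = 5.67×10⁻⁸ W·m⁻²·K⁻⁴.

T ≈ 365 K

At equilibrium, absorbed power = emitted power.
Absorbing cross-section = A = 3.190 m²; emitting surface = A = 3.190 m² (ratio 1).
αS·A_cross = εσ·A_surf·T⁴  ⇒  T⁴ = αS/(ε·1σ).
T⁴ = 0.810·584/(0.47·1·5.67×10⁻⁸) = 1.775×10¹⁰ K⁴.
T = (1.775×10¹⁰)^(1/4).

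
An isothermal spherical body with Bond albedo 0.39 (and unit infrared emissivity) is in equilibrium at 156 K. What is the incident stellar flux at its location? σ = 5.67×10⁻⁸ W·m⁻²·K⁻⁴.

S ≈ 220 W/m²

(1−a)S·πr² = σ·4πr²·T⁴ ⇒ S = 4σT⁴/(1−a).
S = 4·5.67×10⁻⁸·5.922×10⁸/0.610.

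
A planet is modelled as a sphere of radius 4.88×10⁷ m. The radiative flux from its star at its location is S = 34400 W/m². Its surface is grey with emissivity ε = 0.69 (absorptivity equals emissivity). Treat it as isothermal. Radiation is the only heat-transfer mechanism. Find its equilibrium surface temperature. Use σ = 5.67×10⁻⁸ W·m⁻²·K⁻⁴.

At equilibrium, absorbed power = emitted power.
Absorbing cross-section = πr² = 7.482×10¹⁵ m²; emitting surface = 4πr² = 2.993×10¹⁶ m² (ratio 4).
εS·A_cross = εσ·A_surf·T⁴  ⇒  T⁴ = S/(4σ)   (ε cancels).
T⁴ = 34400/(4·5.67×10⁻⁸) = 1.517×10¹¹ K⁴.
T = (1.517×10¹¹)^(1/4).

T ≈ 624 K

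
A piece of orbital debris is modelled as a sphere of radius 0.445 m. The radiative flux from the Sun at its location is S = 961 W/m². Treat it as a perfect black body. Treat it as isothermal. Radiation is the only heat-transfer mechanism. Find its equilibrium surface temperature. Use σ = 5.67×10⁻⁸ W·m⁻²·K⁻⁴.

T ≈ 255 K

At equilibrium, absorbed power = emitted power.
Absorbing cross-section = πr² = 0.6221 m²; emitting surface = 4πr² = 2.488 m² (ratio 4).
S·A_cross = εσ·A_surf·T⁴  ⇒  T⁴ = S/(4σ).
T⁴ = 1.00·961/(4·5.67×10⁻⁸) = 4.237×10⁹ K⁴.
T = (4.237×10⁹)^(1/4).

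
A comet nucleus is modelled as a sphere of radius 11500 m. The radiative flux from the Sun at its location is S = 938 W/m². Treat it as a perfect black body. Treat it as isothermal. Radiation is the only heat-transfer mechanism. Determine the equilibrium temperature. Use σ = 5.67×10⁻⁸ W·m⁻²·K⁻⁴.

At equilibrium, absorbed power = emitted power.
Absorbing cross-section = πr² = 4.155×10⁸ m²; emitting surface = 4πr² = 1.662×10⁹ m² (ratio 4).
S·A_cross = εσ·A_surf·T⁴  ⇒  T⁴ = S/(4σ).
T⁴ = 1.00·938/(4·5.67×10⁻⁸) = 4.136×10⁹ K⁴.
T = (4.136×10⁹)^(1/4).

T ≈ 254 K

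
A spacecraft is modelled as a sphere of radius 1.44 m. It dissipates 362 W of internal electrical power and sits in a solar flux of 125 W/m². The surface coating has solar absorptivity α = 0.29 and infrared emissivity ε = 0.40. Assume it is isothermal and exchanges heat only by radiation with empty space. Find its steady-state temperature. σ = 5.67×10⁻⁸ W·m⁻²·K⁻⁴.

At steady state, absorbed solar power + internal power = radiated power.
Absorbed: α·S·A_cross = 0.29·125·6.514 = 236.1 W (cross-section πr²).
Total input = 236.1 + 362 = 598.1 W.
Radiated: εσ·A_surf·T⁴ with A_surf = 4πr² = 26.06 m².
T⁴ = 598.1/(0.40·5.67×10⁻⁸·26.06) = 1.012×10⁹ K⁴.

T ≈ 178 K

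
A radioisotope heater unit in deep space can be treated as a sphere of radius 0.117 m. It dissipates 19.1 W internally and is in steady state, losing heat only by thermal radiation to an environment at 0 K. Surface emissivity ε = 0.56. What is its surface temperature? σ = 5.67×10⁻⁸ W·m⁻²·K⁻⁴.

T ≈ 243 K

Steady state: internal power = radiated power, P = εσA T⁴.
Radiating area A = 4πr² = 0.1720 m².
T⁴ = P/(εσA) = 19.1/(0.56·5.67×10⁻⁸·0.1720) = 3.497×10⁹ K⁴.
T = (3.497×10⁹)^(1/4).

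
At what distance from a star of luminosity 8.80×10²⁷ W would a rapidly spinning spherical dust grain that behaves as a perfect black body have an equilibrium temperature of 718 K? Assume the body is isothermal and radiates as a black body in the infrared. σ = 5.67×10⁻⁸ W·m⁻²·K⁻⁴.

For an isothermal black-emitting sphere, (1−a)S·πr² = σ·4πr²·T⁴ ⇒ S = 4σT⁴/(1−a).
S = 4·5.67×10⁻⁸·(718)⁴/1.00 = 60280 W/m².
Flux falls as S = L/(4πd²), so d = √(L/(4πS)) = √(8.80×10²⁷/(4π·60280)).

d ≈ 1.08×10¹¹ m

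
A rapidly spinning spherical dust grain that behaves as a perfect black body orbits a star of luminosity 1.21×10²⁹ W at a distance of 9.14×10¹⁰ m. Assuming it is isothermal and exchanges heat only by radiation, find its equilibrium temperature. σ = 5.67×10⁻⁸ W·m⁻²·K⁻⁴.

T ≈ 1500 K

First find the stellar flux at distance d: S = L/(4πd²) = 1.21×10²⁹/(4π·(9.14×10¹⁰)²) = 1.153×10⁶ W/m².
For an isothermal sphere, absorbed (1−a)S·πr² = emitted σ·4πr²·T⁴, so T⁴ = (1−a)S/(4σ).
T⁴ = 1.00·1.153×10⁶/(4·5.67×10⁻⁸) = 5.082×10¹² K⁴.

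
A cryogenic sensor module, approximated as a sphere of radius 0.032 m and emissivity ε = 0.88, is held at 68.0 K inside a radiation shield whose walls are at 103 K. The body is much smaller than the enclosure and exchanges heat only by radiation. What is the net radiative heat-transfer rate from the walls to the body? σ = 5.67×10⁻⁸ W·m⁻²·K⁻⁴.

P_net ≈ 0.0585 W

For a small grey body in a large enclosure: P_net = εσA(T_body⁴ − T_wall⁴).
A = 4πr² = 0.01287 m²; T_body⁴ − T_wall⁴ = 2.138×10⁷ − 1.126×10⁸ = -9.117×10⁷ K⁴.
|P_net| = 0.88·5.67×10⁻⁸·0.01287·9.117×10⁷.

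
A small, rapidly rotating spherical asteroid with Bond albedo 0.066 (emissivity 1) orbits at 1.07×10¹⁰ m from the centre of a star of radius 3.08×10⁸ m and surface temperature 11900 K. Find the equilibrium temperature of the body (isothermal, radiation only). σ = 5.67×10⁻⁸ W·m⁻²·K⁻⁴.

The star's surface emits σT_*⁴; at distance d the flux is S = σT_*⁴(R_*/d)².
S = 5.67×10⁻⁸·(11900)⁴·(3.08×10⁸/1.07×10¹⁰)² = 9.421×10⁵ W/m².
For an isothermal sphere T⁴ = (1−a)S/(4σ) = 3.880×10¹² K⁴.

T ≈ 1400 K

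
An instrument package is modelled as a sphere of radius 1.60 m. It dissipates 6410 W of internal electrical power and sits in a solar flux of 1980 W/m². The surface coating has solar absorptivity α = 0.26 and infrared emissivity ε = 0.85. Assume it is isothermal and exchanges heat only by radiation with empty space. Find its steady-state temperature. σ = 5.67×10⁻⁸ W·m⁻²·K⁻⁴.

T ≈ 287 K

At steady state, absorbed solar power + internal power = radiated power.
Absorbed: α·S·A_cross = 0.26·1980·8.042 = 4140 W (cross-section πr²).
Total input = 4140 + 6410 = 10550 W.
Radiated: εσ·A_surf·T⁴ with A_surf = 4πr² = 32.17 m².
T⁴ = 10550/(0.85·5.67×10⁻⁸·32.17) = 6.805×10⁹ K⁴.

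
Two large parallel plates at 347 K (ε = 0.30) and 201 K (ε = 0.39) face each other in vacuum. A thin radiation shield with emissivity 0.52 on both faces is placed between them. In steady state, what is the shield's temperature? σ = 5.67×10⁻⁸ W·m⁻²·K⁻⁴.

T_s ≈ 294 K

In steady state the net flux on the hot side equals that on the cold side.
σ(T₁⁴−T_s⁴)/D₁ = σ(T_s⁴−T₂⁴)/D₂, with D₁ = 1/ε₁+1/ε_s−1 = 4.256, D₂ = 1/ε_s+1/ε₂−1 = 3.487.
Solve for T_s⁴: T_s⁴ = (D₂·T₁⁴ + D₁·T₂⁴)/(D₁+D₂) = 7.426×10⁹ K⁴.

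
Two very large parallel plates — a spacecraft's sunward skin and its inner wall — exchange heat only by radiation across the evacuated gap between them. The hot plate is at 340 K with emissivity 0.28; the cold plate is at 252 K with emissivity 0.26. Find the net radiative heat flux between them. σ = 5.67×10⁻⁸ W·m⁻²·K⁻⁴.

For two infinite grey parallel plates, q = σ(T₁⁴ − T₂⁴)/(1/ε₁ + 1/ε₂ − 1).
T₁⁴ − T₂⁴ = 1.336×10¹⁰ − 4.033×10⁹ = 9.331×10⁹ K⁴.
1/ε₁ + 1/ε₂ − 1 = 3.571 + 3.846 − 1 = 6.418.
q = 5.67×10⁻⁸ × 9.331×10⁹ / 6.418.

q ≈ 82.4 W/m²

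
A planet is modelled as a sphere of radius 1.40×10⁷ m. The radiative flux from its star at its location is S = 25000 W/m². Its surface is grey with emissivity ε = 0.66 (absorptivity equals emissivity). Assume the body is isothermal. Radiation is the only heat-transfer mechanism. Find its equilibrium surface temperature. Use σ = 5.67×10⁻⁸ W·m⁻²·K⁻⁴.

At equilibrium, absorbed power = emitted power.
Absorbing cross-section = πr² = 6.158×10¹⁴ m²; emitting surface = 4πr² = 2.463×10¹⁵ m² (ratio 4).
εS·A_cross = εσ·A_surf·T⁴  ⇒  T⁴ = S/(4σ)   (ε cancels).
T⁴ = 25000/(4·5.67×10⁻⁸) = 1.102×10¹¹ K⁴.
T = (1.102×10¹¹)^(1/4).

T ≈ 576 K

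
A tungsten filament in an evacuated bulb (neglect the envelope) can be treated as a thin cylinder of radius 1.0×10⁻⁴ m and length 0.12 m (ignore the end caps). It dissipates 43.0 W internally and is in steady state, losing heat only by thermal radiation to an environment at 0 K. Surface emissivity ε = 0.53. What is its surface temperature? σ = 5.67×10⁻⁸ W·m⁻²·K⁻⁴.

T ≈ 2090 K

Steady state: internal power = radiated power, P = εσA T⁴.
Radiating area A = 2πrL = 7.540×10⁻⁵ m².
T⁴ = P/(εσA) = 43.0/(0.53·5.67×10⁻⁸·7.540×10⁻⁵) = 1.898×10¹³ K⁴.
T = (1.898×10¹³)^(1/4).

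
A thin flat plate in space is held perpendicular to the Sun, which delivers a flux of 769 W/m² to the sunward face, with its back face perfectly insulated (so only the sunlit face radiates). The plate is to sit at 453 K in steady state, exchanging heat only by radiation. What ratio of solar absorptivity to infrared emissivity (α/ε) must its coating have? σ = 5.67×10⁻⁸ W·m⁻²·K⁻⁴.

Balance: αS·A = εσ·1A·T⁴ ⇒ α/ε = σT⁴/S.
α/ε = 5.67×10⁻⁸·(453)⁴/769 = 5.67×10⁻⁸·4.211×10¹⁰/769.

α/ε ≈ 3.10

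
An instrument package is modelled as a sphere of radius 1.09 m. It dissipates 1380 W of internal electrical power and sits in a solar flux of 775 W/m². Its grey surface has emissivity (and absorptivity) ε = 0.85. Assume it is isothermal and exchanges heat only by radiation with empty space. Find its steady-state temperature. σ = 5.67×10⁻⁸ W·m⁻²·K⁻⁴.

T ≈ 270 K

At steady state, absorbed solar power + internal power = radiated power.
Absorbed: α·S·A_cross = 0.85·775·3.733 = 2459 W (cross-section πr²).
Total input = 2459 + 1380 = 3839 W.
Radiated: εσ·A_surf·T⁴ with A_surf = 4πr² = 14.93 m².
T⁴ = 3839/(0.85·5.67×10⁻⁸·14.93) = 5.335×10⁹ K⁴.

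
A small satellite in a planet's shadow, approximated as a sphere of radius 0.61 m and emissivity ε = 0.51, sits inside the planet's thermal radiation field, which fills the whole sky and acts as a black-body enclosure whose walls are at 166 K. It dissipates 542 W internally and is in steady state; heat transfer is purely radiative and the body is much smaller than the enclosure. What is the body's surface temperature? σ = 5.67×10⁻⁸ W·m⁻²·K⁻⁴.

T ≈ 263 K

For a small grey body in a large enclosure, net radiated power = εσA(T⁴ − T_w⁴).
Steady state: P = εσA(T⁴ − T_w⁴) with A = 4πr² = 4.676 m².
T⁴ = P/(εσA) + T_w⁴ = 542/(0.51·5.67×10⁻⁸·4.676) + (166)⁴
    = 4.008×10⁹ + 7.593×10⁸ = 4.768×10⁹ K⁴.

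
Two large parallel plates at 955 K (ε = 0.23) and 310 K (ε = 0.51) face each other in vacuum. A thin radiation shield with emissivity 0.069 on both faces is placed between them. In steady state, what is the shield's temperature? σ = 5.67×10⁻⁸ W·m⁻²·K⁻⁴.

In steady state the net flux on the hot side equals that on the cold side.
σ(T₁⁴−T_s⁴)/D₁ = σ(T_s⁴−T₂⁴)/D₂, with D₁ = 1/ε₁+1/ε_s−1 = 17.84, D₂ = 1/ε_s+1/ε₂−1 = 15.45.
Solve for T_s⁴: T_s⁴ = (D₂·T₁⁴ + D₁·T₂⁴)/(D₁+D₂) = 3.910×10¹¹ K⁴.

T_s ≈ 791 K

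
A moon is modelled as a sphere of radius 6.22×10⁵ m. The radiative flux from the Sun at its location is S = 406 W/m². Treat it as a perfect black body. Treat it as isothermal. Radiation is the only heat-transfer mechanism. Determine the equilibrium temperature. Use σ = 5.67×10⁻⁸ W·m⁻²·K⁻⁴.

T ≈ 206 K

At equilibrium, absorbed power = emitted power.
Absorbing cross-section = πr² = 1.215×10¹² m²; emitting surface = 4πr² = 4.862×10¹² m² (ratio 4).
S·A_cross = εσ·A_surf·T⁴  ⇒  T⁴ = S/(4σ).
T⁴ = 1.00·406/(4·5.67×10⁻⁸) = 1.790×10⁹ K⁴.
T = (1.790×10⁹)^(1/4).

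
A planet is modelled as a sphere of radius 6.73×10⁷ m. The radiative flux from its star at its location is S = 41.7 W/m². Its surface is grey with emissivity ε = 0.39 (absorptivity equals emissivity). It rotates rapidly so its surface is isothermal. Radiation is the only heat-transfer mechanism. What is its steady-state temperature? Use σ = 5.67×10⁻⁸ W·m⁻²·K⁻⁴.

At equilibrium, absorbed power = emitted power.
Absorbing cross-section = πr² = 1.423×10¹⁶ m²; emitting surface = 4πr² = 5.692×10¹⁶ m² (ratio 4).
εS·A_cross = εσ·A_surf·T⁴  ⇒  T⁴ = S/(4σ)   (ε cancels).
T⁴ = 41.7/(4·5.67×10⁻⁸) = 1.839×10⁸ K⁴.
T = (1.839×10⁸)^(1/4).

T ≈ 116 K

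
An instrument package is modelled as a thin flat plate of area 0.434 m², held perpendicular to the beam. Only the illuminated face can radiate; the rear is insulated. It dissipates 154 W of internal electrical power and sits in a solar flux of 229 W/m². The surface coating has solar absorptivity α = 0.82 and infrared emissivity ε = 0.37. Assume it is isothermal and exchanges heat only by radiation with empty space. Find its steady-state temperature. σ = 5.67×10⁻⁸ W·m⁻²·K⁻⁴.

At steady state, absorbed solar power + internal power = radiated power.
Absorbed: α·S·A_cross = 0.82·229·0.4340 = 81.50 W (cross-section A).
Total input = 81.50 + 154 = 235.5 W.
Radiated: εσ·A_surf·T⁴ with A_surf = A = 0.4340 m².
T⁴ = 235.5/(0.37·5.67×10⁻⁸·0.4340) = 2.586×10¹⁰ K⁴.

T ≈ 401 K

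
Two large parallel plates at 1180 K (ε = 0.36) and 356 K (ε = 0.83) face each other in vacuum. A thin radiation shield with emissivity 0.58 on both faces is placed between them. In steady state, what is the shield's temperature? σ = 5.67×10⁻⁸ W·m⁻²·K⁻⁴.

T_s ≈ 914 K

In steady state the net flux on the hot side equals that on the cold side.
σ(T₁⁴−T_s⁴)/D₁ = σ(T_s⁴−T₂⁴)/D₂, with D₁ = 1/ε₁+1/ε_s−1 = 3.502, D₂ = 1/ε_s+1/ε₂−1 = 1.929.
Solve for T_s⁴: T_s⁴ = (D₂·T₁⁴ + D₁·T₂⁴)/(D₁+D₂) = 6.990×10¹¹ K⁴.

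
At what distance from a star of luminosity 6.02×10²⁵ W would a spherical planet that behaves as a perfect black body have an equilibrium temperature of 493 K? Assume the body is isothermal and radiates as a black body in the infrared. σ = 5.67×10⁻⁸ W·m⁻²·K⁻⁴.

For an isothermal black-emitting sphere, (1−a)S·πr² = σ·4πr²·T⁴ ⇒ S = 4σT⁴/(1−a).
S = 4·5.67×10⁻⁸·(493)⁴/1.00 = 13400 W/m².
Flux falls as S = L/(4πd²), so d = √(L/(4πS)) = √(6.02×10²⁵/(4π·13400)).

d ≈ 1.89×10¹⁰ m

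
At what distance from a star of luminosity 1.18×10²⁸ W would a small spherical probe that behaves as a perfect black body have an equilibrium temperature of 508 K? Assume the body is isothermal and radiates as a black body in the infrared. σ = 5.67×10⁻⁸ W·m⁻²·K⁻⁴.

d ≈ 2.49×10¹¹ m

For an isothermal black-emitting sphere, (1−a)S·πr² = σ·4πr²·T⁴ ⇒ S = 4σT⁴/(1−a).
S = 4·5.67×10⁻⁸·(508)⁴/1.00 = 15100 W/m².
Flux falls as S = L/(4πd²), so d = √(L/(4πS)) = √(1.18×10²⁸/(4π·15100)).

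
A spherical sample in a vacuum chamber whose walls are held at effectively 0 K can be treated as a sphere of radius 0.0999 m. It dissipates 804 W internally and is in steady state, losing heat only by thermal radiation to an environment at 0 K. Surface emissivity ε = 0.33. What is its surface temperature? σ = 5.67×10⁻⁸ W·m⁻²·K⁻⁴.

Steady state: internal power = radiated power, P = εσA T⁴.
Radiating area A = 4πr² = 0.1254 m².
T⁴ = P/(εσA) = 804/(0.33·5.67×10⁻⁸·0.1254) = 3.426×10¹¹ K⁴.
T = (3.426×10¹¹)^(1/4).

T ≈ 765 K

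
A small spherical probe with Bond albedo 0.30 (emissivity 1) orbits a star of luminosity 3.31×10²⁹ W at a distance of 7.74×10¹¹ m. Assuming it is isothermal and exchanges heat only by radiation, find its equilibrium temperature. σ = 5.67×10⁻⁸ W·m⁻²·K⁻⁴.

First find the stellar flux at distance d: S = L/(4πd²) = 3.31×10²⁹/(4π·(7.74×10¹¹)²) = 43970 W/m².
For an isothermal sphere, absorbed (1−a)S·πr² = emitted σ·4πr²·T⁴, so T⁴ = (1−a)S/(4σ).
T⁴ = 0.700·43970/(4·5.67×10⁻⁸) = 1.357×10¹¹ K⁴.

T ≈ 607 K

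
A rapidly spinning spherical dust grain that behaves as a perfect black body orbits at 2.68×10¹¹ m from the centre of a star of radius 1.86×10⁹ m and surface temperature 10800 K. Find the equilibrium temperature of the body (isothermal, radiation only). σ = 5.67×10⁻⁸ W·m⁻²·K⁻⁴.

T ≈ 636 K

The star's surface emits σT_*⁴; at distance d the flux is S = σT_*⁴(R_*/d)².
S = 5.67×10⁻⁸·(10800)⁴·(1.86×10⁹/2.68×10¹¹)² = 37160 W/m².
For an isothermal sphere T⁴ = (1−a)S/(4σ) = 1.638×10¹¹ K⁴.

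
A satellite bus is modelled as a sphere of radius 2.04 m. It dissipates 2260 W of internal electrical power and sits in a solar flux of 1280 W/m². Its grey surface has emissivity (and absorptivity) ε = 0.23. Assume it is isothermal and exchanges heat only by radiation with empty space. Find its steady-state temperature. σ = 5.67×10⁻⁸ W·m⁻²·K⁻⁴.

At steady state, absorbed solar power + internal power = radiated power.
Absorbed: α·S·A_cross = 0.23·1280·13.07 = 3849 W (cross-section πr²).
Total input = 3849 + 2260 = 6109 W.
Radiated: εσ·A_surf·T⁴ with A_surf = 4πr² = 52.30 m².
T⁴ = 6109/(0.23·5.67×10⁻⁸·52.30) = 8.958×10⁹ K⁴.

T ≈ 308 K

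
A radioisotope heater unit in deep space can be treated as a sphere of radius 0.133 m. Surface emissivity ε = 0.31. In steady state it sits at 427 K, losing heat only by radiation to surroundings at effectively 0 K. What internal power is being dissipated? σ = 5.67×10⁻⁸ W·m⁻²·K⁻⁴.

Steady state: P = εσA T⁴.
A = 4πr² = 0.2223 m²; T⁴ = (427)⁴ = 3.324×10¹⁰ K⁴.
P = 0.31 × 5.67×10⁻⁸ × 0.2223 × 3.324×10¹⁰.

P ≈ 130 W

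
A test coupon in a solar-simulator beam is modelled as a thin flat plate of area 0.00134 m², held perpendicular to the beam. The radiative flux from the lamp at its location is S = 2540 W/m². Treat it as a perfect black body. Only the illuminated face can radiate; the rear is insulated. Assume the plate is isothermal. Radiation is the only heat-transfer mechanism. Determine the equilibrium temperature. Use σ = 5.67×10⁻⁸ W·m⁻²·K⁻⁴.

T ≈ 460 K

At equilibrium, absorbed power = emitted power.
Absorbing cross-section = A = 0.001340 m²; emitting surface = A = 0.001340 m² (ratio 1).
S·A_cross = εσ·A_surf·T⁴  ⇒  T⁴ = S/(1σ).
T⁴ = 1.00·2540/(1·5.67×10⁻⁸) = 4.480×10¹⁰ K⁴.
T = (4.480×10¹⁰)^(1/4).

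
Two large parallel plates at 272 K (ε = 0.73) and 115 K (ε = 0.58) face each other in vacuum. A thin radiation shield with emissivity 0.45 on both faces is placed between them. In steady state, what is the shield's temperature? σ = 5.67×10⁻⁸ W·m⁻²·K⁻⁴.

In steady state the net flux on the hot side equals that on the cold side.
σ(T₁⁴−T_s⁴)/D₁ = σ(T_s⁴−T₂⁴)/D₂, with D₁ = 1/ε₁+1/ε_s−1 = 2.592, D₂ = 1/ε_s+1/ε₂−1 = 2.946.
Solve for T_s⁴: T_s⁴ = (D₂·T₁⁴ + D₁·T₂⁴)/(D₁+D₂) = 2.994×10⁹ K⁴.

T_s ≈ 234 K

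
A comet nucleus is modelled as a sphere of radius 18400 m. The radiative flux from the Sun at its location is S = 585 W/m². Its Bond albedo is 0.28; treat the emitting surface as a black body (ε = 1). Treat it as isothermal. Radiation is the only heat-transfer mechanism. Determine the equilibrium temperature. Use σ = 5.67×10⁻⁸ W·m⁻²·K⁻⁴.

T ≈ 208 K

At equilibrium, absorbed power = emitted power.
Absorbing cross-section = πr² = 1.064×10⁹ m²; emitting surface = 4πr² = 4.254×10⁹ m² (ratio 4).
(1−a)S·A_cross = εσ·A_surf·T⁴  ⇒  T⁴ = (1−a)S/(4σ).
T⁴ = 0.720·585/(4·5.67×10⁻⁸) = 1.857×10⁹ K⁴.
T = (1.857×10⁹)^(1/4).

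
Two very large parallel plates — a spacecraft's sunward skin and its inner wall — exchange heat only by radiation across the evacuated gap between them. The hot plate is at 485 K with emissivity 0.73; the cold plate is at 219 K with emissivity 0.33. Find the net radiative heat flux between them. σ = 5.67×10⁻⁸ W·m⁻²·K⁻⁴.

q ≈ 884 W/m²

For two infinite grey parallel plates, q = σ(T₁⁴ − T₂⁴)/(1/ε₁ + 1/ε₂ − 1).
T₁⁴ − T₂⁴ = 5.533×10¹⁰ − 2.300×10⁹ = 5.303×10¹⁰ K⁴.
1/ε₁ + 1/ε₂ − 1 = 1.370 + 3.030 − 1 = 3.400.
q = 5.67×10⁻⁸ × 5.303×10¹⁰ / 3.400.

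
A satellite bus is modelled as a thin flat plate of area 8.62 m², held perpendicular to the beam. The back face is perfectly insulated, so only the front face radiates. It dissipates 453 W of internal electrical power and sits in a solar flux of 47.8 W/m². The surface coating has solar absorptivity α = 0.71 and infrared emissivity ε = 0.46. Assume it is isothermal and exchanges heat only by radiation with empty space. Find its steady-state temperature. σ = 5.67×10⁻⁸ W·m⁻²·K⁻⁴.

T ≈ 240 K

At steady state, absorbed solar power + internal power = radiated power.
Absorbed: α·S·A_cross = 0.71·47.8·8.620 = 292.5 W (cross-section A).
Total input = 292.5 + 453 = 745.5 W.
Radiated: εσ·A_surf·T⁴ with A_surf = A = 8.620 m².
T⁴ = 745.5/(0.46·5.67×10⁻⁸·8.620) = 3.316×10⁹ K⁴.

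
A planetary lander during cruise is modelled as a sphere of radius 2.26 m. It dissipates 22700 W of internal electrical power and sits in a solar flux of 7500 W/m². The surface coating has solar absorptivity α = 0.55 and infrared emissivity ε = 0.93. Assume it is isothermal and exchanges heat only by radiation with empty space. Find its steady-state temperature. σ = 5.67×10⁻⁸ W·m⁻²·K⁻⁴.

At steady state, absorbed solar power + internal power = radiated power.
Absorbed: α·S·A_cross = 0.55·7500·16.05 = 66190 W (cross-section πr²).
Total input = 66190 + 22700 = 88890 W.
Radiated: εσ·A_surf·T⁴ with A_surf = 4πr² = 64.18 m².
T⁴ = 88890/(0.93·5.67×10⁻⁸·64.18) = 2.626×10¹⁰ K⁴.

T ≈ 403 K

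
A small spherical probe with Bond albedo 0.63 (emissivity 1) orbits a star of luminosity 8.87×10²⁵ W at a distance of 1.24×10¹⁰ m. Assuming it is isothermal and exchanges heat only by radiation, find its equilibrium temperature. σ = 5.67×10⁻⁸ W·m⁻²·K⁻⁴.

First find the stellar flux at distance d: S = L/(4πd²) = 8.87×10²⁵/(4π·(1.24×10¹⁰)²) = 45910 W/m².
For an isothermal sphere, absorbed (1−a)S·πr² = emitted σ·4πr²·T⁴, so T⁴ = (1−a)S/(4σ).
T⁴ = 0.370·45910/(4·5.67×10⁻⁸) = 7.489×10¹⁰ K⁴.

T ≈ 523 K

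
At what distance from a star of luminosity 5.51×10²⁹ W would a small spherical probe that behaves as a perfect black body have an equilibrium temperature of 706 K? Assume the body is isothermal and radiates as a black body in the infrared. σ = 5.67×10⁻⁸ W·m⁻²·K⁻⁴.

For an isothermal black-emitting sphere, (1−a)S·πr² = σ·4πr²·T⁴ ⇒ S = 4σT⁴/(1−a).
S = 4·5.67×10⁻⁸·(706)⁴/1.00 = 56350 W/m².
Flux falls as S = L/(4πd²), so d = √(L/(4πS)) = √(5.51×10²⁹/(4π·56350)).

d ≈ 8.82×10¹¹ m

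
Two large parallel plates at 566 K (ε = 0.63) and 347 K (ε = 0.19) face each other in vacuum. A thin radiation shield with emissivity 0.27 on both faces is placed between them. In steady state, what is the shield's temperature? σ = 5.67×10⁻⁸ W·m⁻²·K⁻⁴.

T_s ≈ 518 K

In steady state the net flux on the hot side equals that on the cold side.
σ(T₁⁴−T_s⁴)/D₁ = σ(T_s⁴−T₂⁴)/D₂, with D₁ = 1/ε₁+1/ε_s−1 = 4.291, D₂ = 1/ε_s+1/ε₂−1 = 7.967.
Solve for T_s⁴: T_s⁴ = (D₂·T₁⁴ + D₁·T₂⁴)/(D₁+D₂) = 7.178×10¹⁰ K⁴.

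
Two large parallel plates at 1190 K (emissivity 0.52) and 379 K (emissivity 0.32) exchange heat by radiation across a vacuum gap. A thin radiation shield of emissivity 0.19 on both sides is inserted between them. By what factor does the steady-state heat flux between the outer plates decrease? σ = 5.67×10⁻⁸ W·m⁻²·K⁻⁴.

Without shield: q₀ = σΔ(T⁴)/(1/ε₁+1/ε₂−1) with denominator 4.048.
With shield the two gaps are in series; the resistances add: (1/ε₁+1/ε_s−1)+(1/ε_s+1/ε₂−1) = 6.186+7.388 = 13.57.
Heat-flux ratio q₀/q = 13.57/4.048.

factor ≈ 3.35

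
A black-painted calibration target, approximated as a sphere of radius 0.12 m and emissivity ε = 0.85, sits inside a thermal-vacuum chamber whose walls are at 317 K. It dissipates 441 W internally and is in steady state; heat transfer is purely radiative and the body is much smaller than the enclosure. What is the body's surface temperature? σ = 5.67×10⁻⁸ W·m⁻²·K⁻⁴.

For a small grey body in a large enclosure, net radiated power = εσA(T⁴ − T_w⁴).
Steady state: P = εσA(T⁴ − T_w⁴) with A = 4πr² = 0.1810 m².
T⁴ = P/(εσA) + T_w⁴ = 441/(0.85·5.67×10⁻⁸·0.1810) + (317)⁴
    = 5.057×10¹⁰ + 1.010×10¹⁰ = 6.066×10¹⁰ K⁴.

T ≈ 496 K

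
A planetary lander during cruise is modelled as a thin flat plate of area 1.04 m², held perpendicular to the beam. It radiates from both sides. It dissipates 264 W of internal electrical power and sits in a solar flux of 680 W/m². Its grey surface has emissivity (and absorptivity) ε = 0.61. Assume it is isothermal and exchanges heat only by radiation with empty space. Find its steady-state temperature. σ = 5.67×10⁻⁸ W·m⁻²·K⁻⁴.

At steady state, absorbed solar power + internal power = radiated power.
Absorbed: α·S·A_cross = 0.61·680·1.040 = 431.4 W (cross-section A).
Total input = 431.4 + 264 = 695.4 W.
Radiated: εσ·A_surf·T⁴ with A_surf = 2A = 2.080 m².
T⁴ = 695.4/(0.61·5.67×10⁻⁸·2.080) = 9.666×10⁹ K⁴.

T ≈ 314 K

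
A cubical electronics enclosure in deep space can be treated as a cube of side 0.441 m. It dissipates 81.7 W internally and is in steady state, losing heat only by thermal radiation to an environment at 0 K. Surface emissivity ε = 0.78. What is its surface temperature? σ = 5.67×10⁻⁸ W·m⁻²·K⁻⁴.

Steady state: internal power = radiated power, P = εσA T⁴.
Radiating area A = 6L² = 1.167 m².
T⁴ = P/(εσA) = 81.7/(0.78·5.67×10⁻⁸·1.167) = 1.583×10⁹ K⁴.
T = (1.583×10⁹)^(1/4).

T ≈ 199 K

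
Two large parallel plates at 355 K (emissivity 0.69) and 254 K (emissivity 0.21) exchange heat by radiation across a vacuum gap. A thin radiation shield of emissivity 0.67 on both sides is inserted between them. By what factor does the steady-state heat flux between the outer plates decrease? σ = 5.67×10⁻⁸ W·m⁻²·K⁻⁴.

Without shield: q₀ = σΔ(T⁴)/(1/ε₁+1/ε₂−1) with denominator 5.211.
With shield the two gaps are in series; the resistances add: (1/ε₁+1/ε_s−1)+(1/ε_s+1/ε₂−1) = 1.942+5.254 = 7.196.
Heat-flux ratio q₀/q = 7.196/5.211.

factor ≈ 1.38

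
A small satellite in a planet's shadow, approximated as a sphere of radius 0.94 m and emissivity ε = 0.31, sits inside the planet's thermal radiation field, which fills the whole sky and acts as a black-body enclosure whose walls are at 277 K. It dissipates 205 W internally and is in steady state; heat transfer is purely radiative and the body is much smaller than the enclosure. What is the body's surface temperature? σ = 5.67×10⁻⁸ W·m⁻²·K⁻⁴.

T ≈ 289 K

For a small grey body in a large enclosure, net radiated power = εσA(T⁴ − T_w⁴).
Steady state: P = εσA(T⁴ − T_w⁴) with A = 4πr² = 11.10 m².
T⁴ = P/(εσA) + T_w⁴ = 205/(0.31·5.67×10⁻⁸·11.10) + (277)⁴
    = 1.050×10⁹ + 5.887×10⁹ = 6.938×10⁹ K⁴.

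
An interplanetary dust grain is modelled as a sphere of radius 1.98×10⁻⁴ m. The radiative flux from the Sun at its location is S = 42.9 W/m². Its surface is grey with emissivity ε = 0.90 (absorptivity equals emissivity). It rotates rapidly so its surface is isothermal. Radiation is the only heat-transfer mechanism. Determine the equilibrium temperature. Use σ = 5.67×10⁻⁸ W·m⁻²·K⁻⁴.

T ≈ 117 K

At equilibrium, absorbed power = emitted power.
Absorbing cross-section = πr² = 1.232×10⁻⁷ m²; emitting surface = 4πr² = 4.927×10⁻⁷ m² (ratio 4).
εS·A_cross = εσ·A_surf·T⁴  ⇒  T⁴ = S/(4σ)   (ε cancels).
T⁴ = 42.9/(4·5.67×10⁻⁸) = 1.892×10⁸ K⁴.
T = (1.892×10⁸)^(1/4).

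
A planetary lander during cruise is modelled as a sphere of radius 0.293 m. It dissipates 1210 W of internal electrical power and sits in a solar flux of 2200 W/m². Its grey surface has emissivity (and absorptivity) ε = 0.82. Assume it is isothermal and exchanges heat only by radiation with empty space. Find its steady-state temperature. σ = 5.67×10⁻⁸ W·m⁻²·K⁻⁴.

T ≈ 429 K

At steady state, absorbed solar power + internal power = radiated power.
Absorbed: α·S·A_cross = 0.82·2200·0.2697 = 486.5 W (cross-section πr²).
Total input = 486.5 + 1210 = 1697 W.
Radiated: εσ·A_surf·T⁴ with A_surf = 4πr² = 1.079 m².
T⁴ = 1697/(0.82·5.67×10⁻⁸·1.079) = 3.382×10¹⁰ K⁴.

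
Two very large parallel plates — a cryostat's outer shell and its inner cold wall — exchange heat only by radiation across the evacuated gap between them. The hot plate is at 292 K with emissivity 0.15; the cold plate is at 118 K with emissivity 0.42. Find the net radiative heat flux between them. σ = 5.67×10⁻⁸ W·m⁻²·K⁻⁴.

For two infinite grey parallel plates, q = σ(T₁⁴ − T₂⁴)/(1/ε₁ + 1/ε₂ − 1).
T₁⁴ − T₂⁴ = 7.270×10⁹ − 1.939×10⁸ = 7.076×10⁹ K⁴.
1/ε₁ + 1/ε₂ − 1 = 6.667 + 2.381 − 1 = 8.048.
q = 5.67×10⁻⁸ × 7.076×10⁹ / 8.048.

q ≈ 49.9 W/m²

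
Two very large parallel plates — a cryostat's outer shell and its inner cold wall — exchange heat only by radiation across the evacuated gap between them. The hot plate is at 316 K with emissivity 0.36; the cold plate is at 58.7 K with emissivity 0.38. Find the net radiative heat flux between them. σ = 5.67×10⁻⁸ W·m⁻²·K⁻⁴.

For two infinite grey parallel plates, q = σ(T₁⁴ − T₂⁴)/(1/ε₁ + 1/ε₂ − 1).
T₁⁴ − T₂⁴ = 9.971×10⁹ − 1.187×10⁷ = 9.959×10⁹ K⁴.
1/ε₁ + 1/ε₂ − 1 = 2.778 + 2.632 − 1 = 4.409.
q = 5.67×10⁻⁸ × 9.959×10⁹ / 4.409.

q ≈ 128 W/m²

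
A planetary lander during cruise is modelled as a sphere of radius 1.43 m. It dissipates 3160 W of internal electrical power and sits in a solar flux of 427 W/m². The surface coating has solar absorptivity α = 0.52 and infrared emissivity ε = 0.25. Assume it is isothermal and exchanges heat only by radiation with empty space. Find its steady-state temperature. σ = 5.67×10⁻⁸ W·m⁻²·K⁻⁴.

At steady state, absorbed solar power + internal power = radiated power.
Absorbed: α·S·A_cross = 0.52·427·6.424 = 1426 W (cross-section πr²).
Total input = 1426 + 3160 = 4586 W.
Radiated: εσ·A_surf·T⁴ with A_surf = 4πr² = 25.70 m².
T⁴ = 4586/(0.25·5.67×10⁻⁸·25.70) = 1.259×10¹⁰ K⁴.

T ≈ 335 K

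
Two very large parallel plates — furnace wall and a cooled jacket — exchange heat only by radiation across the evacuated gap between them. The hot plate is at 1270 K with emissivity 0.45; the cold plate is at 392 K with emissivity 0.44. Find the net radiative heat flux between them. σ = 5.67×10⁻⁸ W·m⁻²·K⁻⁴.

For two infinite grey parallel plates, q = σ(T₁⁴ − T₂⁴)/(1/ε₁ + 1/ε₂ − 1).
T₁⁴ − T₂⁴ = 2.601×10¹² − 2.361×10¹⁰ = 2.578×10¹² K⁴.
1/ε₁ + 1/ε₂ − 1 = 2.222 + 2.273 − 1 = 3.495.
q = 5.67×10⁻⁸ × 2.578×10¹² / 3.495.

q ≈ 41800 W/m²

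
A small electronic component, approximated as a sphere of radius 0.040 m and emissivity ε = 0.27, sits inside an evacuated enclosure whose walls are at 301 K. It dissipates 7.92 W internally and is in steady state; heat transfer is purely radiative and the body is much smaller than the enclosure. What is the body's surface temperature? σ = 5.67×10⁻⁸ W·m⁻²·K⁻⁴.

T ≈ 429 K

For a small grey body in a large enclosure, net radiated power = εσA(T⁴ − T_w⁴).
Steady state: P = εσA(T⁴ − T_w⁴) with A = 4πr² = 0.02011 m².
T⁴ = P/(εσA) + T_w⁴ = 7.92/(0.27·5.67×10⁻⁸·0.02011) + (301)⁴
    = 2.573×10¹⁰ + 8.209×10⁹ = 3.394×10¹⁰ K⁴.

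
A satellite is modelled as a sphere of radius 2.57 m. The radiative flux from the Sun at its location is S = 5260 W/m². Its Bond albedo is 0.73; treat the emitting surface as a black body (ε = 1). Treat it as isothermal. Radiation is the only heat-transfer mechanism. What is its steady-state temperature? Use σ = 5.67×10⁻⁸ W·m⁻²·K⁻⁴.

At equilibrium, absorbed power = emitted power.
Absorbing cross-section = πr² = 20.75 m²; emitting surface = 4πr² = 83.00 m² (ratio 4).
(1−a)S·A_cross = εσ·A_surf·T⁴  ⇒  T⁴ = (1−a)S/(4σ).
T⁴ = 0.270·5260/(4·5.67×10⁻⁸) = 6.262×10⁹ K⁴.
T = (6.262×10⁹)^(1/4).

T ≈ 281 K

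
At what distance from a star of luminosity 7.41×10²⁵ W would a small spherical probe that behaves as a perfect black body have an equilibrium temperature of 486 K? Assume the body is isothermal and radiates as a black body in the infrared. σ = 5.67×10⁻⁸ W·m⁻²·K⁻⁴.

d ≈ 2.16×10¹⁰ m

For an isothermal black-emitting sphere, (1−a)S·πr² = σ·4πr²·T⁴ ⇒ S = 4σT⁴/(1−a).
S = 4·5.67×10⁻⁸·(486)⁴/1.00 = 12650 W/m².
Flux falls as S = L/(4πd²), so d = √(L/(4πS)) = √(7.41×10²⁵/(4π·12650)).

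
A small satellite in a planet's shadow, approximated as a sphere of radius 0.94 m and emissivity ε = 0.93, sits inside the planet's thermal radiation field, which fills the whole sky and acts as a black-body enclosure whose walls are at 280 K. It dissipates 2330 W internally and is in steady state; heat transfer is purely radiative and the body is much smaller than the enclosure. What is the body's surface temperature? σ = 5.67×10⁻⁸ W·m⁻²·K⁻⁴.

For a small grey body in a large enclosure, net radiated power = εσA(T⁴ − T_w⁴).
Steady state: P = εσA(T⁴ − T_w⁴) with A = 4πr² = 11.10 m².
T⁴ = P/(εσA) + T_w⁴ = 2330/(0.93·5.67×10⁻⁸·11.10) + (280)⁴
    = 3.979×10⁹ + 6.147×10⁹ = 1.013×10¹⁰ K⁴.

T ≈ 317 K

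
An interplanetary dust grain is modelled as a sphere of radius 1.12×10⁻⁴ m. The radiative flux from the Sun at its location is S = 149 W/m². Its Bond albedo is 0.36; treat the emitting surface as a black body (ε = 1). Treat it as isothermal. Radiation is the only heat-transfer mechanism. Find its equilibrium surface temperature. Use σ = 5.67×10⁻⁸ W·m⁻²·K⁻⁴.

At equilibrium, absorbed power = emitted power.
Absorbing cross-section = πr² = 3.941×10⁻⁸ m²; emitting surface = 4πr² = 1.576×10⁻⁷ m² (ratio 4).
(1−a)S·A_cross = εσ·A_surf·T⁴  ⇒  T⁴ = (1−a)S/(4σ).
T⁴ = 0.640·149/(4·5.67×10⁻⁸) = 4.205×10⁸ K⁴.
T = (4.205×10⁸)^(1/4).

T ≈ 143 K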